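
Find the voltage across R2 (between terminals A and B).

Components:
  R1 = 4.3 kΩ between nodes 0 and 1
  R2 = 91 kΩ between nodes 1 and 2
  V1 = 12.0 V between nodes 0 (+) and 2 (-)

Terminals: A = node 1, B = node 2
R1 and R2 are in series across V1 (node 0 → node 1 → node 2), and the output A–B is taken across R2, so this is a voltage divider.
Series current: I = V1/(R1 + R2) = 12/(4300 + 91000) = 12/95300 = 0.0001259 A
V_R2 = I × R2 = V1 × R2/(R1 + R2) = 12 × 91000/95300 = 11.46 V

Final answer: 11.46 V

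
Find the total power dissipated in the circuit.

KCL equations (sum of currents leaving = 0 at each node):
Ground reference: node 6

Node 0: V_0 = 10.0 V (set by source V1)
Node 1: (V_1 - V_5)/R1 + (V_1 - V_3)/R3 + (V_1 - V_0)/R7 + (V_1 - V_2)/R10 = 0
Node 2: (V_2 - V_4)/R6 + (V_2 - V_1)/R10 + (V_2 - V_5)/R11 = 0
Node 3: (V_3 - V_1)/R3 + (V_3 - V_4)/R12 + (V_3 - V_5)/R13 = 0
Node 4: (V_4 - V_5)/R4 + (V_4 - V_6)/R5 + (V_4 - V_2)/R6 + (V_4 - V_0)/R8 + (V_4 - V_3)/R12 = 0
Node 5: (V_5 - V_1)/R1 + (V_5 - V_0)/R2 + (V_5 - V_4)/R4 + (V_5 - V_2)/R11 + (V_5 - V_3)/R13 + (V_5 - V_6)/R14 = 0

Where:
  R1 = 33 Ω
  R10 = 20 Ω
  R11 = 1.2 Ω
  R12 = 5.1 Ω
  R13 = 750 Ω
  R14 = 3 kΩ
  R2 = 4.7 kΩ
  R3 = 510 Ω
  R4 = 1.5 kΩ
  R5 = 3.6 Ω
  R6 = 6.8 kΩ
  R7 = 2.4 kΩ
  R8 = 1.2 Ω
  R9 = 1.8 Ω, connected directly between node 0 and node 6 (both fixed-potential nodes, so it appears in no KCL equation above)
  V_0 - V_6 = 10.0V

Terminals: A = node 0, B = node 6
Nodal analysis, taking node 6 as the 0 V reference.
Source V1 fixes V_0 = 10 V.
KCL at each unknown node (sum of currents leaving = 0; resistances in Ω):
  Node 1: (V_1 - V_5)/33 + (V_1 - V_3)/510 + (V_1 - 10)/2400 + (V_1 - V_2)/20 = 0
  Node 2: (V_2 - V_4)/6800 + (V_2 - V_1)/20 + (V_2 - V_5)/1.2 = 0
  Node 3: (V_3 - V_1)/510 + (V_3 - V_4)/5.1 + (V_3 - V_5)/750 = 0
  Node 4: (V_4 - V_5)/1500 + (V_4 - 0)/3.6 + (V_4 - V_2)/6800 + (V_4 - 10)/1.2 + (V_4 - V_3)/5.1 = 0
  Node 5: (V_5 - V_1)/33 + (V_5 - 10)/4700 + (V_5 - V_4)/1500 + (V_5 - V_2)/1.2 + (V_5 - V_3)/750 + (V_5 - 0)/3000 = 0
Collecting terms (coefficients in siemens):
  0.08268·V_1 - 0.05·V_2 - 0.001961·V_3 - 0.0303·V_5 = 0.004167
  0.8835·V_2 - 0.05·V_1 - 0.0001471·V_4 - 0.8333·V_5 = 0
  0.1994·V_3 - 0.001961·V_1 - 0.1961·V_4 - 0.001333·V_5 = 0
  1.308·V_4 - 0.0001471·V_2 - 0.1961·V_3 - 0.0006667·V_5 = 8.333
  0.8662·V_5 - 0.0303·V_1 - 0.8333·V_2 - 0.001333·V_3 - 0.0006667·V_4 = 0.002128
Solving these 5 simultaneous equations (Gaussian elimination) gives:
  V_1 = 7.325 V, V_2 = 7.307 V, V_3 = 7.496 V, V_4 = 7.499 V
  V_5 = 7.306 V
Power in each resistor, P = (ΔV)²/R:
  P_R1 = (7.325 - 7.306)²/33 = 0.00001066 W
  P_R2 = (10 - 7.306)²/4700 = 0.001544 W
  P_R3 = (7.325 - 7.496)²/510 = 0.00005773 W
  P_R4 = (7.499 - 7.306)²/1500 = 0.00002492 W
  P_R5 = (7.499 - 0)²/3.6 = 15.62 W
  P_R6 = (7.307 - 7.499)²/6800 = 0.000005436 W
  P_R7 = (10 - 7.325)²/2400 = 0.002982 W
  P_R8 = (10 - 7.499)²/1.2 = 5.211 W
  P_R9 = (10 - 0)²/1.8 = 55.56 W
  P_R10 = (7.325 - 7.307)²/20 = 0.00001559 W
  P_R11 = (7.307 - 7.306)²/1.2 = 0.0000009963 W
  P_R12 = (7.496 - 7.499)²/5.1 = 0.000001777 W
  P_R13 = (7.496 - 7.306)²/750 = 0.00004831 W
  P_R14 = (7.306 - 0)²/3000 = 0.01779 W
P_total = P_R1 + P_R2 + P_R3 + P_R4 + P_R5 + P_R6 + P_R7 + P_R8 + P_R9 + P_R10 + P_R11 + P_R12 + P_R13 + P_R14 = 76.41 W

Final answer: 76.41 W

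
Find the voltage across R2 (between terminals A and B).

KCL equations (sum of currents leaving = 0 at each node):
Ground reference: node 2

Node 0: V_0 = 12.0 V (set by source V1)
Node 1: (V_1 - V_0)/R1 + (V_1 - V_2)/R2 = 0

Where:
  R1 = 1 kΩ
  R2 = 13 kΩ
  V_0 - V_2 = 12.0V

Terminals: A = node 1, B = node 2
R1 and R2 are in series across V1 (node 0 → node 1 → node 2), and the output A–B is taken across R2, so this is a voltage divider.
Series current: I = V1/(R1 + R2) = 12/(1000 + 13000) = 12/14000 = 0.0008571 A
V_R2 = I × R2 = V1 × R2/(R1 + R2) = 12 × 13000/14000 = 11.14 V

Final answer: 11.14 V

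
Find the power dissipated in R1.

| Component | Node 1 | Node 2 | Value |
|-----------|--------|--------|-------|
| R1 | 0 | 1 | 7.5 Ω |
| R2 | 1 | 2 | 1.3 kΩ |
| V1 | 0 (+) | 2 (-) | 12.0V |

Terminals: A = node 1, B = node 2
Nodal analysis, taking node 2 as the 0 V reference.
Source V1 fixes V_0 = 12 V.
KCL at each unknown node (sum of currents leaving = 0; resistances in Ω):
  Node 1: (V_1 - 12)/7.5 + (V_1 - 0)/1300 = 0
Collecting terms: 0.1341 × V_1 = 1.6  =>  V_1 = 11.93 V
I_R1 = (V_0 - V_1)/R1 = (12 - 11.93)/7.5 = 0.009178 A
P_R1 = I_R1² × R1 = (0.009178)² × 7.5 = 0.0006317 W

Final answer: 0.0006317 W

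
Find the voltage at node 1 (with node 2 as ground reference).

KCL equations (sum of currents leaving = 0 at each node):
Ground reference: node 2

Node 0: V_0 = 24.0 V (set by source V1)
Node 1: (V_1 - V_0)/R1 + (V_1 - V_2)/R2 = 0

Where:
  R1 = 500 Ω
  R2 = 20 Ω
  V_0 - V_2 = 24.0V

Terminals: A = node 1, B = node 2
Nodal analysis, taking node 2 as the 0 V reference.
Source V1 fixes V_0 = 24 V.
KCL at each unknown node (sum of currents leaving = 0; resistances in Ω):
  Node 1: (V_1 - 24)/500 + (V_1 - 0)/20 = 0
Collecting terms: 0.052 × V_1 = 0.048  =>  V_1 = 0.9231 V
The requested potential is V_1 = 0.9231 V.

Final answer: V_1 = 0.9231 V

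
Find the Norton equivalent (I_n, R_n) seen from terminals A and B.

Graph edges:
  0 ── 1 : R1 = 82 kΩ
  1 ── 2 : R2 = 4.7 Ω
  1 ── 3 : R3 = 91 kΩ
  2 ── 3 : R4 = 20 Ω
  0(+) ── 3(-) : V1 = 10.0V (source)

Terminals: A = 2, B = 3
Find the Thévenin equivalent first; then I_n = V_th/R_th and R_n = R_th.
Step 1 — V_th is the open-circuit voltage V_A - V_B (nothing connected across the terminals).
Nodal analysis, taking node 3 as the 0 V reference.
Source V1 fixes V_0 = 10 V.
KCL at each unknown node (sum of currents leaving = 0; resistances in Ω):
  Node 1: (V_1 - 10)/82000 + (V_1 - V_2)/4.7 + (V_1 - 0)/91000 = 0
  Node 2: (V_2 - V_1)/4.7 + (V_2 - 0)/20 = 0
Collecting terms (coefficients in siemens):
  0.2128·V_1 - 0.2128·V_2 = 0.000122
  0.2628·V_2 - 0.2128·V_1 = 0
Determinant D = (0.2128)(0.2628) - (-0.2128)(-0.2128) = 0.01064
V_1 = [(0.000122)(0.2628) - (-0.2128)(0)]/D = 0.00301 V
V_2 = [(0.2128)(0) - (0.000122)(-0.2128)]/D = 0.002438 V
V_th = V_2 - V_3 = 0.002438 - 0 = 0.002438 V
Step 2 — R_th: zero the source — replace V1 by a short circuit (node 3 merges into node 0) — and find the resistance seen between A (node 2) and B (node 0).
Reduce the network between node 2 (A) and node 0 (B) by series/parallel combination:
  Rp1 = R1 ‖ R3 (parallel, both between nodes 0 and 1) = 1/(1/82000 + 1/91000) = 43130 Ω
  Rs1 = R2 + Rp1 (series, joined only at node 1) = 4.7 + 43130 = 43140 Ω
  Rp2 = R4 ‖ Rs1 (parallel, both between nodes 0 and 2) = 1/(1/20 + 1/43140) = 19.99 Ω
R_th = 19.99 Ω
I_n = V_th/R_th = 0.002438/19.99 = 0.0001219 A, and R_n = R_th = 19.99 Ω

Final answer: I_n = 0.0001219 A, R_n = 19.99 Ω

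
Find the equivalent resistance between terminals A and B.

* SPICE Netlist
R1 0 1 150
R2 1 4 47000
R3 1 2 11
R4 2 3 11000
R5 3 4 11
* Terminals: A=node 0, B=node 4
Reduce the network between node 0 (A) and node 4 (B) by series/parallel combination:
  Rs1 = R3 + R4 (series, joined only at node 2) = 11 + 11000 = 11010 Ω
  Rs2 = R5 + Rs1 (series, joined only at node 3) = 11 + 11010 = 11020 Ω
  Rp1 = R2 ‖ Rs2 (parallel, both between nodes 1 and 4) = 1/(1/47000 + 1/11020) = 8928 Ω
  Rs3 = R1 + Rp1 (series, joined only at node 1) = 150 + 8928 = 9078 Ω
R_eq = 9.078 kΩ

Final answer: 9.078 kΩ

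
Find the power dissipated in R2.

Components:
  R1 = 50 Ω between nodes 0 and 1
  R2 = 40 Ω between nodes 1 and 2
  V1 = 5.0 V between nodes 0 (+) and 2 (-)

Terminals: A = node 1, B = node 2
Nodal analysis, taking node 2 as the 0 V reference.
Source V1 fixes V_0 = 5 V.
KCL at each unknown node (sum of currents leaving = 0; resistances in Ω):
  Node 1: (V_1 - 5)/50 + (V_1 - 0)/40 = 0
Collecting terms: 0.045 × V_1 = 0.1  =>  V_1 = 2.222 V
I_R2 = (V_1 - V_2)/R2 = (2.222 - 0)/40 = 0.05556 A
P_R2 = I_R2² × R2 = (0.05556)² × 40 = 0.1235 W

Final answer: 0.1235 W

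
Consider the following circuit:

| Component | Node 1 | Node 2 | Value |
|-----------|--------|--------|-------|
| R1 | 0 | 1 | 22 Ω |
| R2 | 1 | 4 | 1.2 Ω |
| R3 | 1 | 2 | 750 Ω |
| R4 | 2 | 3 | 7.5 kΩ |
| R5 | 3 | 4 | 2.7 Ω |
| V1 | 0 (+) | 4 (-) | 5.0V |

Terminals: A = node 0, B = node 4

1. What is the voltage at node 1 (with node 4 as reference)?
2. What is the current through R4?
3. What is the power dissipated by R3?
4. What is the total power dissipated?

Nodal analysis, taking node 4 as the 0 V reference.
Source V1 fixes V_0 = 5 V.
KCL at each unknown node (sum of currents leaving = 0; resistances in Ω):
  Node 1: (V_1 - 5)/22 + (V_1 - 0)/1.2 + (V_1 - V_2)/750 = 0
  Node 2: (V_2 - V_1)/750 + (V_2 - V_3)/7500 = 0
  Node 3: (V_3 - V_2)/7500 + (V_3 - 0)/2.7 = 0
Collecting terms (coefficients in siemens):
  0.8801·V_1 - 0.001333·V_2 = 0.2273
  0.001467·V_2 - 0.001333·V_1 - 0.0001333·V_3 = 0
  0.3705·V_3 - 0.0001333·V_2 = 0
Solving these 3 simultaneous equations (Gaussian elimination) gives:
  V_1 = 0.2586 V, V_2 = 0.2351 V, V_3 = 0.0000846 V
Part 1:
  Read off the nodal solution: V_1 = 0.2586 V
Part 2:
  I_R4 = (V_2 - V_3)/R4 = (0.2351 - 0.0000846)/7500 = 0.00003133 A
  Magnitude: I_R4 = 0.00003133 A
Part 3:
  I_R3 = (V_1 - V_2)/R3 = (0.2586 - 0.2351)/750 = 0.00003133 A
  P_R3 = I_R3² × R3 = (0.00003133)² × 750 = 0.0000007363 W
Part 4:
  Power in each resistor, P = (ΔV)²/R:
    P_R1 = (5 - 0.2586)²/22 = 1.022 W
    P_R2 = (0.2586 - 0)²/1.2 = 0.05572 W
    P_R3 = (0.2586 - 0.2351)²/750 = 0.0000007363 W
    P_R4 = (0.2351 - 0.0000846)²/7500 = 0.000007363 W
    P_R5 = (0.0000846 - 0)²/2.7 = 0.000000002651 W
  P_total = P_R1 + P_R2 + P_R3 + P_R4 + P_R5 = 1.078 W

Final answers:
1. V_1 = 0.2586 V
2. I_R4 = 3.133e-05 A
3. P_R3 = 7.363e-07 W
4. P_total = 1.078 W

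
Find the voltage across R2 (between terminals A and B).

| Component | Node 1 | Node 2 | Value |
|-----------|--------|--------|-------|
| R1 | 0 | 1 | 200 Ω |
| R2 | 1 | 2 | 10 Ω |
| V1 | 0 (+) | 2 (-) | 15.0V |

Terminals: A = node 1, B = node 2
R1 and R2 are in series across V1 (node 0 → node 1 → node 2), and the output A–B is taken across R2, so this is a voltage divider.
Series current: I = V1/(R1 + R2) = 15/(200 + 10) = 15/210 = 0.07143 A
V_R2 = I × R2 = V1 × R2/(R1 + R2) = 15 × 10/210 = 0.7143 V

Final answer: 0.7143 V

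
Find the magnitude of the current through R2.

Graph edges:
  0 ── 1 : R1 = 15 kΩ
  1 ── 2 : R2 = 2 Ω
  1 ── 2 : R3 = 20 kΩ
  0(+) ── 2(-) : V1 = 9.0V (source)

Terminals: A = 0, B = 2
Nodal analysis, taking node 2 as the 0 V reference.
Source V1 fixes V_0 = 9 V.
KCL at each unknown node (sum of currents leaving = 0; resistances in Ω):
  Node 1: (V_1 - 9)/15000 + (V_1 - 0)/2 + (V_1 - 0)/20000 = 0
Collecting terms: 0.5001 × V_1 = 0.0006  =>  V_1 = 0.0012 V
I_R2 = (V_1 - V_2)/R2 = (0.0012 - 0)/2 = 0.0005999 A
|I_R2| = 0.0005999 A

Final answer: |I_R2| = 0.0005999 A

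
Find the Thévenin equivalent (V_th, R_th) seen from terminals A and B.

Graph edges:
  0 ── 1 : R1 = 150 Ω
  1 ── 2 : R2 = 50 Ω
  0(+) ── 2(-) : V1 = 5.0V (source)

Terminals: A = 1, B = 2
Step 1 — V_th is the open-circuit voltage V_A - V_B (nothing connected across the terminals).
Nodal analysis, taking node 2 as the 0 V reference.
Source V1 fixes V_0 = 5 V.
KCL at each unknown node (sum of currents leaving = 0; resistances in Ω):
  Node 1: (V_1 - 5)/150 + (V_1 - 0)/50 = 0
Collecting terms: 0.02667 × V_1 = 0.03333  =>  V_1 = 1.25 V
V_th = V_1 - V_2 = 1.25 - 0 = 1.25 V
Step 2 — R_th: zero the source — replace V1 by a short circuit (node 2 merges into node 0) — and find the resistance seen between A (node 1) and B (node 0).
Reduce the network between node 1 (A) and node 0 (B) by series/parallel combination:
  Rp1 = R1 ‖ R2 (parallel, both between nodes 0 and 1) = 1/(1/150 + 1/50) = 37.5 Ω
R_th = 37.5 Ω

Final answer: V_th = 1.25 V, R_th = 37.5 Ω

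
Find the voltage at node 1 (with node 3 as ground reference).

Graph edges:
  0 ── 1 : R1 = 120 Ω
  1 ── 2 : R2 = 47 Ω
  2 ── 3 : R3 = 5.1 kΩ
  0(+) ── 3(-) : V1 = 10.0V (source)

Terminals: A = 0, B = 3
Nodal analysis, taking node 3 as the 0 V reference.
Source V1 fixes V_0 = 10 V.
KCL at each unknown node (sum of currents leaving = 0; resistances in Ω):
  Node 1: (V_1 - 10)/120 + (V_1 - V_2)/47 = 0
  Node 2: (V_2 - V_1)/47 + (V_2 - 0)/5100 = 0
Collecting terms (coefficients in siemens):
  0.02961·V_1 - 0.02128·V_2 = 0.08333
  0.02147·V_2 - 0.02128·V_1 = 0
Determinant D = (0.02961)(0.02147) - (-0.02128)(-0.02128) = 0.0001831
V_1 = [(0.08333)(0.02147) - (-0.02128)(0)]/D = 9.772 V
V_2 = [(0.02961)(0) - (0.08333)(-0.02128)]/D = 9.683 V
The requested potential is V_1 = 9.772 V.

Final answer: V_1 = 9.772 V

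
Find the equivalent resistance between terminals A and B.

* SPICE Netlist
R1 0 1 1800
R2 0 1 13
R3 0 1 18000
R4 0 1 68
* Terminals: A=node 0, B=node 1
Reduce the network between node 0 (A) and node 1 (B) by series/parallel combination:
  Rp1 = R1 ‖ R2 ‖ R3 ‖ R4 (parallel, all between nodes 0 and 1) = 1/(1/1800 + 1/13 + 1/18000 + 1/68) = 10.84 Ω
R_eq = 10.84 Ω

Final answer: 10.84 Ω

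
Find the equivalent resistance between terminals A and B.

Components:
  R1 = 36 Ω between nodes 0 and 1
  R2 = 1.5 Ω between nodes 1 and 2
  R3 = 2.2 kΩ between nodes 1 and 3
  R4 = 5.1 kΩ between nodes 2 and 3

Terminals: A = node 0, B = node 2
Reduce the network between node 0 (A) and node 2 (B) by series/parallel combination:
  Rs1 = R3 + R4 (series, joined only at node 3) = 2200 + 5100 = 7300 Ω
  Rp1 = R2 ‖ Rs1 (parallel, both between nodes 1 and 2) = 1/(1/1.5 + 1/7300) = 1.5 Ω
  Rs2 = R1 + Rp1 (series, joined only at node 1) = 36 + 1.5 = 37.5 Ω
R_eq = 37.5 Ω

Final answer: 37.5 Ω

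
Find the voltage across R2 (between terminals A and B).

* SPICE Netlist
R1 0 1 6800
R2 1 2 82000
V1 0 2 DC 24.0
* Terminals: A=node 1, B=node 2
R1 and R2 are in series across V1 (node 0 → node 1 → node 2), and the output A–B is taken across R2, so this is a voltage divider.
Series current: I = V1/(R1 + R2) = 24/(6800 + 82000) = 24/88800 = 0.0002703 A
V_R2 = I × R2 = V1 × R2/(R1 + R2) = 24 × 82000/88800 = 22.16 V

Final answer: 22.16 V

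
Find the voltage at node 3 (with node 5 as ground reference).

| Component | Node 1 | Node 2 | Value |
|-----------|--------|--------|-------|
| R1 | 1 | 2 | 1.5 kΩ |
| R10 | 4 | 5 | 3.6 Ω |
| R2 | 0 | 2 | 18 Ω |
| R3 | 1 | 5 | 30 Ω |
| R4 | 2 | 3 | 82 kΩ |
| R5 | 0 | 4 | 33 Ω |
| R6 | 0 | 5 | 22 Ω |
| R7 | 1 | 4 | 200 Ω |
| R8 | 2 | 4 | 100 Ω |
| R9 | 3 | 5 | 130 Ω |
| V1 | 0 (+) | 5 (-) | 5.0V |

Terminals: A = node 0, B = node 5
Nodal analysis, taking node 5 as the 0 V reference.
Source V1 fixes V_0 = 5 V.
KCL at each unknown node (sum of currents leaving = 0; resistances in Ω):
  Node 1: (V_1 - V_2)/1500 + (V_1 - 0)/30 + (V_1 - V_4)/200 = 0
  Node 2: (V_2 - V_1)/1500 + (V_2 - 5)/18 + (V_2 - V_3)/82000 + (V_2 - V_4)/100 = 0
  Node 3: (V_3 - V_2)/82000 + (V_3 - 0)/130 = 0
  Node 4: (V_4 - 5)/33 + (V_4 - V_1)/200 + (V_4 - V_2)/100 + (V_4 - 0)/3.6 = 0
Collecting terms (coefficients in siemens):
  0.039·V_1 - 0.0006667·V_2 - 0.005·V_4 = 0
  0.06623·V_2 - 0.0006667·V_1 - 0.0000122·V_3 - 0.01·V_4 = 0.2778
  0.007705·V_3 - 0.0000122·V_2 = 0
  0.3231·V_4 - 0.005·V_1 - 0.01·V_2 = 0.1515
Solving these 4 simultaneous equations (Gaussian elimination) gives:
  V_1 = 0.1507 V, V_2 = 4.287 V, V_3 = 0.006785 V, V_4 = 0.604 V
The requested potential is V_3 = 0.006785 V.

Final answer: V_3 = 0.006785 V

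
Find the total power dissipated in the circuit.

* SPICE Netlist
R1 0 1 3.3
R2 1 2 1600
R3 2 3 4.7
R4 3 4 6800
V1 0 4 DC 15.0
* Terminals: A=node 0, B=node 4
Nodal analysis, taking node 4 as the 0 V reference.
Source V1 fixes V_0 = 15 V.
KCL at each unknown node (sum of currents leaving = 0; resistances in Ω):
  Node 1: (V_1 - 15)/3.3 + (V_1 - V_2)/1600 = 0
  Node 2: (V_2 - V_1)/1600 + (V_2 - V_3)/4.7 = 0
  Node 3: (V_3 - V_2)/4.7 + (V_3 - 0)/6800 = 0
Collecting terms (coefficients in siemens):
  0.3037·V_1 - 0.000625·V_2 = 4.545
  0.2134·V_2 - 0.000625·V_1 - 0.2128·V_3 = 0
  0.2129·V_3 - 0.2128·V_2 = 0
Solving these 3 simultaneous equations (Gaussian elimination) gives:
  V_1 = 14.99 V, V_2 = 12.14 V, V_3 = 12.13 V
Power in each resistor, P = (ΔV)²/R:
  P_R1 = (15 - 14.99)²/3.3 = 0.0000105 W
  P_R2 = (14.99 - 12.14)²/1600 = 0.005092 W
  P_R3 = (12.14 - 12.13)²/4.7 = 0.00001496 W
  P_R4 = (12.13 - 0)²/6800 = 0.02164 W
P_total = P_R1 + P_R2 + P_R3 + P_R4 = 0.02676 W

Final answer: 0.02676 W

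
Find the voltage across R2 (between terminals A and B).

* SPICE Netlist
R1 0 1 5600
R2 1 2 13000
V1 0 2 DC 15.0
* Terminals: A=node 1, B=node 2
R1 and R2 are in series across V1 (node 0 → node 1 → node 2), and the output A–B is taken across R2, so this is a voltage divider.
Series current: I = V1/(R1 + R2) = 15/(5600 + 13000) = 15/18600 = 0.0008065 A
V_R2 = I × R2 = V1 × R2/(R1 + R2) = 15 × 13000/18600 = 10.48 V

Final answer: 10.48 V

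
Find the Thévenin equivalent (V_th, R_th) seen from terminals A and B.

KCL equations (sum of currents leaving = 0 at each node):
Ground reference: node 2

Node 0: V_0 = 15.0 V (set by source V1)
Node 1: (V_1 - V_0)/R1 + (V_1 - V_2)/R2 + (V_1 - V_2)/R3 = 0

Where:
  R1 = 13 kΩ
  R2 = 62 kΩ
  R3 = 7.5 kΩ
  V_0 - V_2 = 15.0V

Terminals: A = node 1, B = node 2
Step 1 — V_th is the open-circuit voltage V_A - V_B (nothing connected across the terminals).
Nodal analysis, taking node 2 as the 0 V reference.
Source V1 fixes V_0 = 15 V.
KCL at each unknown node (sum of currents leaving = 0; resistances in Ω):
  Node 1: (V_1 - 15)/13000 + (V_1 - 0)/62000 + (V_1 - 0)/7500 = 0
Collecting terms: 0.0002264 × V_1 = 0.001154  =>  V_1 = 5.097 V
V_th = V_1 - V_2 = 5.097 - 0 = 5.097 V
Step 2 — R_th: zero the source — replace V1 by a short circuit (node 2 merges into node 0) — and find the resistance seen between A (node 1) and B (node 0).
Reduce the network between node 1 (A) and node 0 (B) by series/parallel combination:
  Rp1 = R1 ‖ R2 ‖ R3 (parallel, all between nodes 0 and 1) = 1/(1/13000 + 1/62000 + 1/7500) = 4417 Ω
R_th = 4.417 kΩ

Final answer: V_th = 5.097 V, R_th = 4.417 kΩ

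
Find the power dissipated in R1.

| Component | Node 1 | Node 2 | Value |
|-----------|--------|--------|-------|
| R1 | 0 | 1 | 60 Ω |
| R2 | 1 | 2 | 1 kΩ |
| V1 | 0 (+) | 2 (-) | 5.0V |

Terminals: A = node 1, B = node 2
Nodal analysis, taking node 2 as the 0 V reference.
Source V1 fixes V_0 = 5 V.
KCL at each unknown node (sum of currents leaving = 0; resistances in Ω):
  Node 1: (V_1 - 5)/60 + (V_1 - 0)/1000 = 0
Collecting terms: 0.01767 × V_1 = 0.08333  =>  V_1 = 4.717 V
I_R1 = (V_0 - V_1)/R1 = (5 - 4.717)/60 = 0.004717 A
P_R1 = I_R1² × R1 = (0.004717)² × 60 = 0.001335 W

Final answer: 0.001335 W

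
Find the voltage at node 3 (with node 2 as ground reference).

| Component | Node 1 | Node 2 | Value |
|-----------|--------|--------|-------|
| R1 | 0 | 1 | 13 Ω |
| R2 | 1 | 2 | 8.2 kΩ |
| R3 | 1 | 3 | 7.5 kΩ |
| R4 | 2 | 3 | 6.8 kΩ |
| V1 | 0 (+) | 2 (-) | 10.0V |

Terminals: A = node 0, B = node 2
Nodal analysis, taking node 2 as the 0 V reference.
Source V1 fixes V_0 = 10 V.
KCL at each unknown node (sum of currents leaving = 0; resistances in Ω):
  Node 1: (V_1 - 10)/13 + (V_1 - 0)/8200 + (V_1 - V_3)/7500 = 0
  Node 3: (V_3 - V_1)/7500 + (V_3 - 0)/6800 = 0
Collecting terms (coefficients in siemens):
  0.07718·V_1 - 0.0001333·V_3 = 0.7692
  0.0002804·V_3 - 0.0001333·V_1 = 0
Determinant D = (0.07718)(0.0002804) - (-0.0001333)(-0.0001333) = 0.00002162
V_1 = [(0.7692)(0.0002804) - (-0.0001333)(0)]/D = 9.975 V
V_3 = [(0.07718)(0) - (0.7692)(-0.0001333)]/D = 4.743 V
The requested potential is V_3 = 4.743 V.

Final answer: V_3 = 4.743 V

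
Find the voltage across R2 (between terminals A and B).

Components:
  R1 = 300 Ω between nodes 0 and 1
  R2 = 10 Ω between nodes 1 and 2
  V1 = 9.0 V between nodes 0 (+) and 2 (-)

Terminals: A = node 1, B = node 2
R1 and R2 are in series across V1 (node 0 → node 1 → node 2), and the output A–B is taken across R2, so this is a voltage divider.
Series current: I = V1/(R1 + R2) = 9/(300 + 10) = 9/310 = 0.02903 A
V_R2 = I × R2 = V1 × R2/(R1 + R2) = 9 × 10/310 = 0.2903 V

Final answer: 0.2903 V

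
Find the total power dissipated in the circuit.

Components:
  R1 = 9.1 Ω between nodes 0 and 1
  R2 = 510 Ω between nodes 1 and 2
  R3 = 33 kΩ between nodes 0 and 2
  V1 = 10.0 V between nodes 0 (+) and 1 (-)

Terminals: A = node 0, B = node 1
Nodal analysis, taking node 1 as the 0 V reference.
Source V1 fixes V_0 = 10 V.
KCL at each unknown node (sum of currents leaving = 0; resistances in Ω):
  Node 2: (V_2 - 0)/510 + (V_2 - 10)/33000 = 0
Collecting terms: 0.001991 × V_2 = 0.000303  =>  V_2 = 0.1522 V
Power in each resistor, P = (ΔV)²/R:
  P_R1 = (10 - 0)²/9.1 = 10.99 W
  P_R2 = (0 - 0.1522)²/510 = 0.00004542 W
  P_R3 = (10 - 0.1522)²/33000 = 0.002939 W
P_total = P_R1 + P_R2 + P_R3 = 10.99 W

Final answer: 10.99 W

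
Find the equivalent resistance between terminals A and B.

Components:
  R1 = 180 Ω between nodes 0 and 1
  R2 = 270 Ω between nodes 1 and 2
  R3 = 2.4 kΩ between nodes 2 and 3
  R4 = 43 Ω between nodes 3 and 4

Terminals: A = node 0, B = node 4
Reduce the network between node 0 (A) and node 4 (B) by series/parallel combination:
  Rs1 = R1 + R2 (series, joined only at node 1) = 180 + 270 = 450 Ω
  Rs2 = R3 + Rs1 (series, joined only at node 2) = 2400 + 450 = 2850 Ω
  Rs3 = R4 + Rs2 (series, joined only at node 3) = 43 + 2850 = 2893 Ω
R_eq = 2.893 kΩ

Final answer: 2.893 kΩ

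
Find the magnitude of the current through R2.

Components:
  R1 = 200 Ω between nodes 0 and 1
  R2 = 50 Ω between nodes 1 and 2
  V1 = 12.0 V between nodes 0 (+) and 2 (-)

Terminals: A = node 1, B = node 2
Nodal analysis, taking node 2 as the 0 V reference.
Source V1 fixes V_0 = 12 V.
KCL at each unknown node (sum of currents leaving = 0; resistances in Ω):
  Node 1: (V_1 - 12)/200 + (V_1 - 0)/50 = 0
Collecting terms: 0.025 × V_1 = 0.06  =>  V_1 = 2.4 V
I_R2 = (V_1 - V_2)/R2 = (2.4 - 0)/50 = 0.048 A
|I_R2| = 0.048 A

Final answer: |I_R2| = 0.048 A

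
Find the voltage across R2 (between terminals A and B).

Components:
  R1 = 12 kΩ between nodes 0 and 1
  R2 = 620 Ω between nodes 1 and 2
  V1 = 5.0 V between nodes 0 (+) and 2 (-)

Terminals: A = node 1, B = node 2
R1 and R2 are in series across V1 (node 0 → node 1 → node 2), and the output A–B is taken across R2, so this is a voltage divider.
Series current: I = V1/(R1 + R2) = 5/(12000 + 620) = 5/12620 = 0.0003962 A
V_R2 = I × R2 = V1 × R2/(R1 + R2) = 5 × 620/12620 = 0.2456 V

Final answer: 0.2456 V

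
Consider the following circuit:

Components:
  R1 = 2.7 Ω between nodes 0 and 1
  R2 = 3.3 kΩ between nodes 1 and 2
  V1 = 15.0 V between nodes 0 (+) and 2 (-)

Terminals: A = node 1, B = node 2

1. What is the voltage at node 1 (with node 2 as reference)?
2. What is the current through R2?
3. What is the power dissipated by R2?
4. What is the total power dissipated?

Nodal analysis, taking node 2 as the 0 V reference.
Source V1 fixes V_0 = 15 V.
KCL at each unknown node (sum of currents leaving = 0; resistances in Ω):
  Node 1: (V_1 - 15)/2.7 + (V_1 - 0)/3300 = 0
Collecting terms: 0.3707 × V_1 = 5.556  =>  V_1 = 14.99 V
Part 1:
  Read off the nodal solution: V_1 = 14.99 V
Part 2:
  I_R2 = (V_1 - V_2)/R2 = (14.99 - 0)/3300 = 0.004542 A
  Magnitude: I_R2 = 0.004542 A
Part 3:
  I_R2 = (V_1 - V_2)/R2 = (14.99 - 0)/3300 = 0.004542 A
  P_R2 = I_R2² × R2 = (0.004542)² × 3300 = 0.06807 W
Part 4:
  Power in each resistor, P = (ΔV)²/R:
    P_R1 = (15 - 14.99)²/2.7 = 0.00005569 W
    P_R2 = (14.99 - 0)²/3300 = 0.06807 W
  P_total = P_R1 + P_R2 = 0.06813 W

Final answers:
1. V_1 = 14.99 V
2. I_R2 = 0.004542 A
3. P_R2 = 0.06807 W
4. P_total = 0.06813 W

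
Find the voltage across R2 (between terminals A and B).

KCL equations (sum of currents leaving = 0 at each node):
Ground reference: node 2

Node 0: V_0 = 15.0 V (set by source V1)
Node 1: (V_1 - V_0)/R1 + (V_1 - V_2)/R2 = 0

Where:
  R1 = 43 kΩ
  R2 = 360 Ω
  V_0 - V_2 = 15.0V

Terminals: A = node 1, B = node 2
R1 and R2 are in series across V1 (node 0 → node 1 → node 2), and the output A–B is taken across R2, so this is a voltage divider.
Series current: I = V1/(R1 + R2) = 15/(43000 + 360) = 15/43360 = 0.0003459 A
V_R2 = I × R2 = V1 × R2/(R1 + R2) = 15 × 360/43360 = 0.1245 V

Final answer: 0.1245 V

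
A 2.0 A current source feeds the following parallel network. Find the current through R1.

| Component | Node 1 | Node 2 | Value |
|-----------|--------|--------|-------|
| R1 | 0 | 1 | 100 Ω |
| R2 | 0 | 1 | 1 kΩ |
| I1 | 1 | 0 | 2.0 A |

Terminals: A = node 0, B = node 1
All resistors sit directly between nodes 0 and 1, so they are in parallel and share one voltage V; the full source current 2 A splits among them.
1/R_par = 1/100 + 1/1000 = 0.011 S  =>  R_par = 90.91 Ω
V = I × R_par = 2 × 90.91 = 181.8 V
I_R1 = V/R1 = 181.8/100 = 1.818 A

Final answer: 1.818 A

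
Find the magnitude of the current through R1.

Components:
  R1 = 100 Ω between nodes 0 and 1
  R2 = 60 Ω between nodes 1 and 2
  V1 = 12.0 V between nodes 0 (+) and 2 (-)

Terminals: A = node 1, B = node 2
Nodal analysis, taking node 2 as the 0 V reference.
Source V1 fixes V_0 = 12 V.
KCL at each unknown node (sum of currents leaving = 0; resistances in Ω):
  Node 1: (V_1 - 12)/100 + (V_1 - 0)/60 = 0
Collecting terms: 0.02667 × V_1 = 0.12  =>  V_1 = 4.5 V
I_R1 = (V_0 - V_1)/R1 = (12 - 4.5)/100 = 0.075 A
|I_R1| = 0.075 A

Final answer: |I_R1| = 0.075 A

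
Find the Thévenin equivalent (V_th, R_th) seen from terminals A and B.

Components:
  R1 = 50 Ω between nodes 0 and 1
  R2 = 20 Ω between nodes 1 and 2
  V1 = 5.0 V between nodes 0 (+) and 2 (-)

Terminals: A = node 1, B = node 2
Step 1 — V_th is the open-circuit voltage V_A - V_B (nothing connected across the terminals).
Nodal analysis, taking node 2 as the 0 V reference.
Source V1 fixes V_0 = 5 V.
KCL at each unknown node (sum of currents leaving = 0; resistances in Ω):
  Node 1: (V_1 - 5)/50 + (V_1 - 0)/20 = 0
Collecting terms: 0.07 × V_1 = 0.1  =>  V_1 = 1.429 V
V_th = V_1 - V_2 = 1.429 - 0 = 1.429 V
Step 2 — R_th: zero the source — replace V1 by a short circuit (node 2 merges into node 0) — and find the resistance seen between A (node 1) and B (node 0).
Reduce the network between node 1 (A) and node 0 (B) by series/parallel combination:
  Rp1 = R1 ‖ R2 (parallel, both between nodes 0 and 1) = 1/(1/50 + 1/20) = 14.29 Ω
R_th = 14.29 Ω

Final answer: V_th = 1.429 V, R_th = 14.29 Ω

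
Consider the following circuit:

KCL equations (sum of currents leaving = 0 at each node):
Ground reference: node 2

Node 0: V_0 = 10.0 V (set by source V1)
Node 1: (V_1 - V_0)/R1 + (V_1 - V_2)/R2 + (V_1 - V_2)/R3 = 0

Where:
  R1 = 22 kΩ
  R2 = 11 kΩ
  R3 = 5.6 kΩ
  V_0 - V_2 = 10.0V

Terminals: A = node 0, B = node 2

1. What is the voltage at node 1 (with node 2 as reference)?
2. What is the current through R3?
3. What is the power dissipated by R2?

Nodal analysis, taking node 2 as the 0 V reference.
Source V1 fixes V_0 = 10 V.
KCL at each unknown node (sum of currents leaving = 0; resistances in Ω):
  Node 1: (V_1 - 10)/22000 + (V_1 - 0)/11000 + (V_1 - 0)/5600 = 0
Collecting terms: 0.0003149 × V_1 = 0.0004545  =>  V_1 = 1.443 V
Part 1:
  Read off the nodal solution: V_1 = 1.443 V
Part 2:
  I_R3 = (V_1 - V_2)/R3 = (1.443 - 0)/5600 = 0.0002577 A
  Magnitude: I_R3 = 0.0002577 A
Part 3:
  I_R2 = (V_1 - V_2)/R2 = (1.443 - 0)/11000 = 0.0001312 A
  P_R2 = I_R2² × R2 = (0.0001312)² × 11000 = 0.0001894 W

Final answers:
1. V_1 = 1.443 V
2. I_R3 = 0.0002577 A
3. P_R2 = 0.0001894 W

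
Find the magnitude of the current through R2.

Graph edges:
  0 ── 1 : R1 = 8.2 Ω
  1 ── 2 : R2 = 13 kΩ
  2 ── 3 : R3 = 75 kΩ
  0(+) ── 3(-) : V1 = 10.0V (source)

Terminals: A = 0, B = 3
Nodal analysis, taking node 3 as the 0 V reference.
Source V1 fixes V_0 = 10 V.
KCL at each unknown node (sum of currents leaving = 0; resistances in Ω):
  Node 1: (V_1 - 10)/8.2 + (V_1 - V_2)/13000 = 0
  Node 2: (V_2 - V_1)/13000 + (V_2 - 0)/75000 = 0
Collecting terms (coefficients in siemens):
  0.122·V_1 - 0.00007692·V_2 = 1.22
  0.00009026·V_2 - 0.00007692·V_1 = 0
Determinant D = (0.122)(0.00009026) - (-0.00007692)(-0.00007692) = 0.00001101
V_1 = [(1.22)(0.00009026) - (-0.00007692)(0)]/D = 9.999 V
V_2 = [(0.122)(0) - (1.22)(-0.00007692)]/D = 8.522 V
I_R2 = (V_1 - V_2)/R2 = (9.999 - 8.522)/13000 = 0.0001136 A
|I_R2| = 0.0001136 A

Final answer: |I_R2| = 0.0001136 A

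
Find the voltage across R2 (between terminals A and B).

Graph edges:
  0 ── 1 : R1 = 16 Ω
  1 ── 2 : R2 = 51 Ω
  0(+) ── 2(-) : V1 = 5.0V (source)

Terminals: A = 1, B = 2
R1 and R2 are in series across V1 (node 0 → node 1 → node 2), and the output A–B is taken across R2, so this is a voltage divider.
Series current: I = V1/(R1 + R2) = 5/(16 + 51) = 5/67 = 0.07463 A
V_R2 = I × R2 = V1 × R2/(R1 + R2) = 5 × 51/67 = 3.806 V

Final answer: 3.806 V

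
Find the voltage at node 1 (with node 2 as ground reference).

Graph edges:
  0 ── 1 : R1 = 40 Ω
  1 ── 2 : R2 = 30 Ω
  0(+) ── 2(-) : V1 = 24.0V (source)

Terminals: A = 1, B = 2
Nodal analysis, taking node 2 as the 0 V reference.
Source V1 fixes V_0 = 24 V.
KCL at each unknown node (sum of currents leaving = 0; resistances in Ω):
  Node 1: (V_1 - 24)/40 + (V_1 - 0)/30 = 0
Collecting terms: 0.05833 × V_1 = 0.6  =>  V_1 = 10.29 V
The requested potential is V_1 = 10.29 V.

Final answer: V_1 = 10.29 V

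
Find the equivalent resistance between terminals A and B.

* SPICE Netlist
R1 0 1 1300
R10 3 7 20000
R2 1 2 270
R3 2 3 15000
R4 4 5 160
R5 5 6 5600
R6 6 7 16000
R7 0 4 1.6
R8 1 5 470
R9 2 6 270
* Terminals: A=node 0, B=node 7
The network is not a plain series/parallel combination. Inject a 1 A test current into terminal A (node 0) and return it from terminal B (node 7); then R_eq = V_A / (1 A).
Nodal analysis, taking node 7 as the 0 V reference.
Current source I_test pushes 1 A into node 0 and draws it out of node 7.
KCL at each unknown node (sum of currents leaving = 0; resistances in Ω):
  Node 0: (V_0 - V_1)/1300 + (V_0 - V_4)/1.6 - 1 = 0
  Node 1: (V_1 - V_0)/1300 + (V_1 - V_2)/270 + (V_1 - V_5)/470 = 0
  Node 2: (V_2 - V_1)/270 + (V_2 - V_3)/15000 + (V_2 - V_6)/270 = 0
  Node 3: (V_3 - V_2)/15000 + (V_3 - 0)/20000 = 0
  Node 4: (V_4 - V_0)/1.6 + (V_4 - V_5)/160 = 0
  Node 5: (V_5 - V_1)/470 + (V_5 - V_4)/160 + (V_5 - V_6)/5600 = 0
  Node 6: (V_6 - V_2)/270 + (V_6 - V_5)/5600 + (V_6 - 0)/16000 = 0
Collecting terms (coefficients in siemens):
  0.6258·V_0 - 0.0007692·V_1 - 0.625·V_4 = 1
  0.006601·V_1 - 0.0007692·V_0 - 0.003704·V_2 - 0.002128·V_5 = 0
  0.007474·V_2 - 0.003704·V_1 - 0.00006667·V_3 - 0.003704·V_6 = 0
  0.0001167·V_3 - 0.00006667·V_2 = 0
  0.6312·V_4 - 0.625·V_0 - 0.00625·V_5 = 0
  0.008556·V_5 - 0.002128·V_1 - 0.00625·V_4 - 0.0001786·V_6 = 0
  0.003945·V_6 - 0.003704·V_2 - 0.0001786·V_5 = 0
Solving these 7 simultaneous equations (Gaussian elimination) gives:
  V_0 = 11710 V, V_1 = 11320 V, V_2 = 11090 V, V_3 = 6334 V
  V_4 = 11710 V, V_5 = 11600 V, V_6 = 10930 V
R_eq = V_0 / 1 A = 11710 Ω = 11.71 kΩ

Final answer: 11.71 kΩ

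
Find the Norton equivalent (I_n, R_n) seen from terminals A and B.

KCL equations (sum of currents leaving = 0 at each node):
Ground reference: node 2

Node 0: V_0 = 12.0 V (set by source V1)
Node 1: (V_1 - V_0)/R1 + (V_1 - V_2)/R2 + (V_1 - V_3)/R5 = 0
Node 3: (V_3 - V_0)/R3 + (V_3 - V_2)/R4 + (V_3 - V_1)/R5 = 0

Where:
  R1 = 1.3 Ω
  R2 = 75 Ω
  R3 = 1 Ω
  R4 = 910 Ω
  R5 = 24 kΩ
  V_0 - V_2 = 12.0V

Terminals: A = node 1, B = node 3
Find the Thévenin equivalent first; then I_n = V_th/R_th and R_n = R_th.
Step 1 — V_th is the open-circuit voltage V_A - V_B (nothing connected across the terminals).
Nodal analysis, taking node 2 as the 0 V reference.
Source V1 fixes V_0 = 12 V.
KCL at each unknown node (sum of currents leaving = 0; resistances in Ω):
  Node 1: (V_1 - 12)/1.3 + (V_1 - 0)/75 + (V_1 - V_3)/24000 = 0
  Node 3: (V_3 - 12)/1 + (V_3 - 0)/910 + (V_3 - V_1)/24000 = 0
Collecting terms (coefficients in siemens):
  0.7826·V_1 - 0.00004167·V_3 = 9.231
  1.001·V_3 - 0.00004167·V_1 = 12
Determinant D = (0.7826)(1.001) - (-0.00004167)(-0.00004167) = 0.7835
V_1 = [(9.231)(1.001) - (-0.00004167)(12)]/D = 11.8 V
V_3 = [(0.7826)(12) - (9.231)(-0.00004167)]/D = 11.99 V
V_th = V_1 - V_3 = 11.8 - 11.99 = -0.1913 V
Step 2 — R_th: zero the source — replace V1 by a short circuit (node 2 merges into node 0) — and find the resistance seen between A (node 1) and B (node 3).
Reduce the network between node 1 (A) and node 3 (B) by series/parallel combination:
  Rp1 = R1 ‖ R2 (parallel, both between nodes 0 and 1) = 1/(1/1.3 + 1/75) = 1.278 Ω
  Rp2 = R3 ‖ R4 (parallel, both between nodes 0 and 3) = 1/(1/1 + 1/910) = 0.9989 Ω
  Rs1 = Rp1 + Rp2 (series, joined only at node 0) = 1.278 + 0.9989 = 2.277 Ω
  Rp3 = R5 ‖ Rs1 (parallel, both between nodes 1 and 3) = 1/(1/24000 + 1/2.277) = 2.277 Ω
R_th = 2.277 Ω
I_n = V_th/R_th = -0.1913/2.277 = -0.08402 A, and R_n = R_th = 2.277 Ω

Final answer: I_n = -0.08402 A, R_n = 2.277 Ω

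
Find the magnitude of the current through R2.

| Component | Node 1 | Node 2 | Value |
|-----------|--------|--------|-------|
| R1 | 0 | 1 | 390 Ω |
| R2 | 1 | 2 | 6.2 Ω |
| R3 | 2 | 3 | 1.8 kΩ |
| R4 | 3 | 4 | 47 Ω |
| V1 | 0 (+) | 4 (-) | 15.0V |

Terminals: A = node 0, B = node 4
Nodal analysis, taking node 4 as the 0 V reference.
Source V1 fixes V_0 = 15 V.
KCL at each unknown node (sum of currents leaving = 0; resistances in Ω):
  Node 1: (V_1 - 15)/390 + (V_1 - V_2)/6.2 = 0
  Node 2: (V_2 - V_1)/6.2 + (V_2 - V_3)/1800 = 0
  Node 3: (V_3 - V_2)/1800 + (V_3 - 0)/47 = 0
Collecting terms (coefficients in siemens):
  0.1639·V_1 - 0.1613·V_2 = 0.03846
  0.1618·V_2 - 0.1613·V_1 - 0.0005556·V_3 = 0
  0.02183·V_3 - 0.0005556·V_2 = 0
Solving these 3 simultaneous equations (Gaussian elimination) gives:
  V_1 = 12.39 V, V_2 = 12.35 V, V_3 = 0.3143 V
I_R2 = (V_1 - V_2)/R2 = (12.39 - 12.35)/6.2 = 0.006687 A
|I_R2| = 0.006687 A

Final answer: |I_R2| = 0.006687 A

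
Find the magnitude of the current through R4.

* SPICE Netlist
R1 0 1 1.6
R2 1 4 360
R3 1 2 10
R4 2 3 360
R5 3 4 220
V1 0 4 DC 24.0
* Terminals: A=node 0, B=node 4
Nodal analysis, taking node 4 as the 0 V reference.
Source V1 fixes V_0 = 24 V.
KCL at each unknown node (sum of currents leaving = 0; resistances in Ω):
  Node 1: (V_1 - 24)/1.6 + (V_1 - 0)/360 + (V_1 - V_2)/10 = 0
  Node 2: (V_2 - V_1)/10 + (V_2 - V_3)/360 = 0
  Node 3: (V_3 - V_2)/360 + (V_3 - 0)/220 = 0
Collecting terms (coefficients in siemens):
  0.7278·V_1 - 0.1·V_2 = 15
  0.1028·V_2 - 0.1·V_1 - 0.002778·V_3 = 0
  0.007323·V_3 - 0.002778·V_2 = 0
Solving these 3 simultaneous equations (Gaussian elimination) gives:
  V_1 = 23.83 V, V_2 = 23.43 V, V_3 = 8.886 V
I_R4 = (V_2 - V_3)/R4 = (23.43 - 8.886)/360 = 0.04039 A
|I_R4| = 0.04039 A

Final answer: |I_R4| = 0.04039 A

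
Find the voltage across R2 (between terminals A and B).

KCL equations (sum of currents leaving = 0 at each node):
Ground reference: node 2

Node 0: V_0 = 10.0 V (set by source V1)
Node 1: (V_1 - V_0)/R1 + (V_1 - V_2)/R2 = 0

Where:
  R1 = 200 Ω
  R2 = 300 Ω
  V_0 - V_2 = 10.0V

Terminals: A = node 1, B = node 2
R1 and R2 are in series across V1 (node 0 → node 1 → node 2), and the output A–B is taken across R2, so this is a voltage divider.
Series current: I = V1/(R1 + R2) = 10/(200 + 300) = 10/500 = 0.02 A
V_R2 = I × R2 = V1 × R2/(R1 + R2) = 10 × 300/500 = 6 V

Final answer: 6 V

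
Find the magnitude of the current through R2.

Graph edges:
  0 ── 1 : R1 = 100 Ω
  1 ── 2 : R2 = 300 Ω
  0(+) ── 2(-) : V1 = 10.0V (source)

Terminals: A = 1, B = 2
Nodal analysis, taking node 2 as the 0 V reference.
Source V1 fixes V_0 = 10 V.
KCL at each unknown node (sum of currents leaving = 0; resistances in Ω):
  Node 1: (V_1 - 10)/100 + (V_1 - 0)/300 = 0
Collecting terms: 0.01333 × V_1 = 0.1  =>  V_1 = 7.5 V
I_R2 = (V_1 - V_2)/R2 = (7.5 - 0)/300 = 0.025 A
|I_R2| = 0.025 A

Final answer: |I_R2| = 0.025 A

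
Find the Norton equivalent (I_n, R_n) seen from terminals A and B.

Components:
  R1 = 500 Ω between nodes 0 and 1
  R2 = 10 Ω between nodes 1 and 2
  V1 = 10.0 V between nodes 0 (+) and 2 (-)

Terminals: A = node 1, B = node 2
Find the Thévenin equivalent first; then I_n = V_th/R_th and R_n = R_th.
Step 1 — V_th is the open-circuit voltage V_A - V_B (nothing connected across the terminals).
Nodal analysis, taking node 2 as the 0 V reference.
Source V1 fixes V_0 = 10 V.
KCL at each unknown node (sum of currents leaving = 0; resistances in Ω):
  Node 1: (V_1 - 10)/500 + (V_1 - 0)/10 = 0
Collecting terms: 0.102 × V_1 = 0.02  =>  V_1 = 0.1961 V
V_th = V_1 - V_2 = 0.1961 - 0 = 0.1961 V
Step 2 — R_th: zero the source — replace V1 by a short circuit (node 2 merges into node 0) — and find the resistance seen between A (node 1) and B (node 0).
Reduce the network between node 1 (A) and node 0 (B) by series/parallel combination:
  Rp1 = R1 ‖ R2 (parallel, both between nodes 0 and 1) = 1/(1/500 + 1/10) = 9.804 Ω
R_th = 9.804 Ω
I_n = V_th/R_th = 0.1961/9.804 = 0.02 A, and R_n = R_th = 9.804 Ω

Final answer: I_n = 0.02 A, R_n = 9.804 Ω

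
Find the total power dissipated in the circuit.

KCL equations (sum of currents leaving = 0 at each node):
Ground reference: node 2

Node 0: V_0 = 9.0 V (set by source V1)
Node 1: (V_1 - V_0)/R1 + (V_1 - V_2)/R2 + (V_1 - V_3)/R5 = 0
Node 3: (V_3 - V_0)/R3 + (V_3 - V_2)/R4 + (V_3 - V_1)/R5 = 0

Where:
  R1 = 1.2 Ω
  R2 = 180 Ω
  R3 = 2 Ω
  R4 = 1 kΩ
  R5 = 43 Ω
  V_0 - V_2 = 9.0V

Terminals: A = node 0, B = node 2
Nodal analysis, taking node 2 as the 0 V reference.
Source V1 fixes V_0 = 9 V.
KCL at each unknown node (sum of currents leaving = 0; resistances in Ω):
  Node 1: (V_1 - 9)/1.2 + (V_1 - 0)/180 + (V_1 - V_3)/43 = 0
  Node 3: (V_3 - 9)/2 + (V_3 - 0)/1000 + (V_3 - V_1)/43 = 0
Collecting terms (coefficients in siemens):
  0.8621·V_1 - 0.02326·V_3 = 7.5
  0.5243·V_3 - 0.02326·V_1 = 4.5
Determinant D = (0.8621)(0.5243) - (-0.02326)(-0.02326) = 0.4514
V_1 = [(7.5)(0.5243) - (-0.02326)(4.5)]/D = 8.941 V
V_3 = [(0.8621)(4.5) - (7.5)(-0.02326)]/D = 8.98 V
Power in each resistor, P = (ΔV)²/R:
  P_R1 = (9 - 8.941)²/1.2 = 0.002855 W
  P_R2 = (8.941 - 0)²/180 = 0.4442 W
  P_R3 = (9 - 8.98)²/2 = 0.0001953 W
  P_R4 = (0 - 8.98)²/1000 = 0.08064 W
  P_R5 = (8.941 - 8.98)²/43 = 0.00003495 W
P_total = P_R1 + P_R2 + P_R3 + P_R4 + P_R5 = 0.5279 W

Final answer: 0.5279 W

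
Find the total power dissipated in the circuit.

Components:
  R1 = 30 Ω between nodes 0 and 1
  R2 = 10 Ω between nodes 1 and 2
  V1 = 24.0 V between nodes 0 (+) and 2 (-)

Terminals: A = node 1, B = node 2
Nodal analysis, taking node 2 as the 0 V reference.
Source V1 fixes V_0 = 24 V.
KCL at each unknown node (sum of currents leaving = 0; resistances in Ω):
  Node 1: (V_1 - 24)/30 + (V_1 - 0)/10 = 0
Collecting terms: 0.1333 × V_1 = 0.8  =>  V_1 = 6 V
Power in each resistor, P = (ΔV)²/R:
  P_R1 = (24 - 6)²/30 = 10.8 W
  P_R2 = (6 - 0)²/10 = 3.6 W
P_total = P_R1 + P_R2 = 14.4 W

Final answer: 14.4 W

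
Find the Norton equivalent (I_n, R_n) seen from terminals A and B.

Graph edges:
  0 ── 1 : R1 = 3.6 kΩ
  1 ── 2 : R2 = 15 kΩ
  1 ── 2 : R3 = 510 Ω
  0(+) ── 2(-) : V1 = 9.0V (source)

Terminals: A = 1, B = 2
Find the Thévenin equivalent first; then I_n = V_th/R_th and R_n = R_th.
Step 1 — V_th is the open-circuit voltage V_A - V_B (nothing connected across the terminals).
Nodal analysis, taking node 2 as the 0 V reference.
Source V1 fixes V_0 = 9 V.
KCL at each unknown node (sum of currents leaving = 0; resistances in Ω):
  Node 1: (V_1 - 9)/3600 + (V_1 - 0)/15000 + (V_1 - 0)/510 = 0
Collecting terms: 0.002305 × V_1 = 0.0025  =>  V_1 = 1.084 V
V_th = V_1 - V_2 = 1.084 - 0 = 1.084 V
Step 2 — R_th: zero the source — replace V1 by a short circuit (node 2 merges into node 0) — and find the resistance seen between A (node 1) and B (node 0).
Reduce the network between node 1 (A) and node 0 (B) by series/parallel combination:
  Rp1 = R1 ‖ R2 ‖ R3 (parallel, all between nodes 0 and 1) = 1/(1/3600 + 1/15000 + 1/510) = 433.8 Ω
R_th = 433.8 Ω
I_n = V_th/R_th = 1.084/433.8 = 0.0025 A, and R_n = R_th = 433.8 Ω

Final answer: I_n = 0.0025 A, R_n = 433.8 Ω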